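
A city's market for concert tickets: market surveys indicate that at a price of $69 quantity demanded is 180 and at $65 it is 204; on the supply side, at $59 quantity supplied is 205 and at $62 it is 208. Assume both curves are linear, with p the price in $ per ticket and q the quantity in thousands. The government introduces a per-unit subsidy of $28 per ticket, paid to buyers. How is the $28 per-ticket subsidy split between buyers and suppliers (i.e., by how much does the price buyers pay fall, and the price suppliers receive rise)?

Demand slope: (204 − 180)/(65 − 69) = -6, so qd = 594 − 6p.
Supply slope: (208 − 205)/(62 − 59) = 1, so qs = p + 146.
Before the subsidy: set 594 − 6p = p + 146 → p* = $64, q* = 210.
With a per-unit subsidy paid to buyers, each effectively pays p − 28, so demand becomes qd = 594 − 6(p − 28).
New equilibrium: buyers pay $60, suppliers receive $88, q = 234. (Wedge: pb − ps = −28.)
Gain to buyers: $4; to suppliers: $24. (They sum to $28.)

Buyers gain $4 per ticket; suppliers gain $24 per ticket.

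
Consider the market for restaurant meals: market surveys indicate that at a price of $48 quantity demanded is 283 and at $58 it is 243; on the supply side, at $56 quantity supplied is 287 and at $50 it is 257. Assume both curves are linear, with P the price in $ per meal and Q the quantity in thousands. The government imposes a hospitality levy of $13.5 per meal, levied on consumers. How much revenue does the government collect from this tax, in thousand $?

Tax revenue = $3199.5 thousand.

Demand slope: (243 − 283)/(58 − 48) = -4, so Qd = 475 − 4P.
Supply slope: (257 − 287)/(50 − 56) = 5, so Qs = 5P + 7.
Without the tax, 475 − 4P = 5P + 7 gives 9P = 468, so P* = $52 and Q* = 267.
With the tax collected from consumers, demand (in seller-price terms) shifts: Qd = 475 − 4(P + 13.5).
Solving gives Q = 237 with consumers paying $59.5 and producers receiving $46 (the $13.5 wedge).
Revenue = t · Q = 13.5 · 237 = $3199.5.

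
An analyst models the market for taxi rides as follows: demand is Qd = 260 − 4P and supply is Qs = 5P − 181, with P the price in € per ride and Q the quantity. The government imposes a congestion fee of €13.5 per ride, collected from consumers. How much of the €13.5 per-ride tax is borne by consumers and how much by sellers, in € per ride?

Consumers bear €7.5 per ride; sellers bear €6 per ride.

Without the tax, 260 − 4P = 5P − 181 gives 9P = 441, so P* = €49 and Q* = 64.
With the tax collected from consumers, demand (in seller-price terms) shifts: Qd = 260 − 4(P + 13.5).
New equilibrium: consumers pay €56.5, sellers receive €43, Q = 34. (Wedge: Pb − Ps = 13.5.)
Burden on consumers: €7.5; on sellers: €6. (They sum to €13.5.)
The less price-elastic side of the market bears the larger share of a per-unit tax.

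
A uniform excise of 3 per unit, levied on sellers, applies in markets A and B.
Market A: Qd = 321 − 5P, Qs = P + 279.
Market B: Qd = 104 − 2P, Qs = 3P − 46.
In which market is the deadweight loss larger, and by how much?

Market B, by 1.65.

Market A: pre-tax P* = 7, Q* = 286; post-tax Q = 283.5; deadweight loss = 3.75.
Market B: pre-tax P* = 30, Q* = 44; post-tax Q = 40.4; deadweight loss = 5.4.
Difference: 3.75 vs 5.4 → market B is larger by 1.65.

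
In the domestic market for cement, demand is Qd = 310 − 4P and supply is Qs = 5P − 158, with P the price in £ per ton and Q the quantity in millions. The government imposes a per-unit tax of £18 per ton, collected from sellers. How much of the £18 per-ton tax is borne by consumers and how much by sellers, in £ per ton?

Consumers bear £10 per ton; sellers bear £8 per ton.

Without the tax, 310 − 4P = 5P − 158 gives 9P = 468, so P* = £52 and Q* = 102.
With the tax collected from sellers, supply shifts: Qs = 5(P − 18) − 158.
Solving gives Q = 62 with consumers paying £62 and sellers receiving £44 (the £18 wedge).
Burden on consumers: £10; on sellers: £8. (They sum to £18.)
The less price-elastic side of the market bears the larger share of a per-unit tax.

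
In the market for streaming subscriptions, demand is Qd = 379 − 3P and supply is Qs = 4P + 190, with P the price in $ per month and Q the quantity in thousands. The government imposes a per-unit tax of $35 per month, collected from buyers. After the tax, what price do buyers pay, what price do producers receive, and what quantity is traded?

Without the tax, 379 − 3P = 4P + 190 gives 7P = 189, so P* = $27 and Q* = 298.
With the tax collected from buyers, demand (in seller-price terms) shifts: Qd = 379 − 3(P + 35).
Solving gives Q = 238 with buyers paying $47 and producers receiving $12 (the $35 wedge).
The less price-elastic side of the market bears the larger share of a per-unit tax.

Buyers pay $47; producers receive $12; quantity = 238.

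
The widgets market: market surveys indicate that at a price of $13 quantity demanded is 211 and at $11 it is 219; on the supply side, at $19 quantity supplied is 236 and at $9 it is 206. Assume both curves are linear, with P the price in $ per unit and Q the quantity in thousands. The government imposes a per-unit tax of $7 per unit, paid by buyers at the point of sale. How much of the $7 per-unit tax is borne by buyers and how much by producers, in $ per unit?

Demand slope: (219 − 211)/(11 − 13) = -4, so Qd = 263 − 4P.
Supply slope: (206 − 236)/(9 − 19) = 3, so Qs = 3P + 179.
Before the tax: set 263 − 4P = 3P + 179 → P* = $12, Q* = 215.
With the tax collected from buyers, demand (in seller-price terms) shifts: Qd = 263 − 4(P + 7).
New equilibrium: buyers pay $15, producers receive $8, Q = 203. (Wedge: Pb − Ps = 7.)
Burden on buyers: $3; on producers: $4. (They sum to $7.)
The less price-elastic side of the market bears the larger share of a per-unit tax.

Buyers bear $3 per unit; producers bear $4 per unit.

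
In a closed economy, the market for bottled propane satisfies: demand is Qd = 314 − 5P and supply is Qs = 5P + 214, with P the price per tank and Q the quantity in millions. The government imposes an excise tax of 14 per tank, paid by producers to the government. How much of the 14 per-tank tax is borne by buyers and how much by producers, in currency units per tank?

Buyers bear 7 per tank; producers bear 7 per tank.

Without the tax, 314 − 5P = 5P + 214 gives 10P = 100, so P* = 10 and Q* = 264.
With the tax collected from producers, supply shifts: Qs = 5(P − 14) + 214.
New equilibrium: buyers pay 17, producers receive 3, Q = 229. (Wedge: Pb − Ps = 14.)
Burden on buyers: 7; on producers: 7. (They sum to 14.)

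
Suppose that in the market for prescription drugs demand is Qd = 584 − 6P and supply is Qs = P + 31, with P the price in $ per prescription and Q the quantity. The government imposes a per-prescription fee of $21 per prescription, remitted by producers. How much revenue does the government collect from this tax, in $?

Without the tax, 584 − 6P = P + 31 gives 7P = 553, so P* = $79 and Q* = 110.
With the tax collected from producers, supply shifts: Qs = (P − 21) + 31.
Solving gives Q = 92 with buyers paying $82 and producers receiving $61 (the $21 wedge).
Revenue = t · Q = 21 · 92 = $1932.

Tax revenue = $1932.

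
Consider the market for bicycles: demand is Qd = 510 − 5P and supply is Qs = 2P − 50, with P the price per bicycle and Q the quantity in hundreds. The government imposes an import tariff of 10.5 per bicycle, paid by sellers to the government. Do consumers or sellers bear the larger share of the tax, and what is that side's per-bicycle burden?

Before the tax: set 510 − 5P = 2P − 50 → P* = 80, Q* = 110.
With the tax collected from sellers, supply shifts: Qs = 2(P − 10.5) − 50.
New equilibrium: consumers pay 83, sellers receive 72.5, Q = 95. (Wedge: Pb − Ps = 10.5.)
Per-bicycle burden: consumers 3, sellers 7.5.
Sellers take the larger share because supply is less price-elastic here (demand slope 5 vs supply slope 2).
The less price-elastic side of the market bears the larger share of a per-unit tax.

Sellers bear the larger share: 7.5 per bicycle.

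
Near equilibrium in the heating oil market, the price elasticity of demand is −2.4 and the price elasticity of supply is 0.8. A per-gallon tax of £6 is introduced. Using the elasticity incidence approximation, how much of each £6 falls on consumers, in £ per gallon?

Incidence ratio: consumers' share ≈ εs / (εs + |εd|) = 0.8 / (0.8 + 2.4) = 0.25.
So consumers bear ≈ 0.25 × £6 = £1.5; producers bear £4.5.

Consumers bear ≈ £1.5 per gallon.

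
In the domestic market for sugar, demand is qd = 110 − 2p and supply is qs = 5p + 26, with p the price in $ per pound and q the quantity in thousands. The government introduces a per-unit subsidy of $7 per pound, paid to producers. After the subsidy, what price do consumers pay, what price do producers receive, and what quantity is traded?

Consumers pay $7; producers receive $14; quantity = 96.

Before the subsidy: set 110 − 2p = 5p + 26 → p* = $12, q* = 86.
With a per-unit subsidy paid to producers, each receives p + 7 per unit sold, so supply becomes qs = 5(p + 7) + 26.
Solving gives q = 96 with consumers paying $7 and producers receiving $14 (the $7 wedge).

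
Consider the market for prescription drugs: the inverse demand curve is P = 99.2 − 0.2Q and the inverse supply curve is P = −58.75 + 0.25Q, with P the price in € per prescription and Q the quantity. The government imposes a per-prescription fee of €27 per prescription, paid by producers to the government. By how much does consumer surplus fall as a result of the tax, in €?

Inverting to Q(P) form: Qd = 496 − 5P; Qs = 4P + 235.
Without the tax, 496 − 5P = 4P + 235 gives 9P = 261, so P* = €29 and Q* = 351.
With the tax collected from producers, supply shifts: Qs = 4(P − 27) + 235.
New equilibrium: buyers pay €41, producers receive €14, Q = 291. (Wedge: Pb − Ps = 27.)
ΔCS is the trapezoid between Q = 291 and Q = 351 of height €12: ½ · (351 + 291) · 12 = €3852.

Consumer surplus falls by €3852.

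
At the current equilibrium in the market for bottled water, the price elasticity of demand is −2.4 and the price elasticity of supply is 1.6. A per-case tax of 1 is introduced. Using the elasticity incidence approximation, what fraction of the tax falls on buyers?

Buyers' share ≈ 0.4.

Incidence ratio: buyers' share ≈ εs / (εs + |εd|) = 1.6 / (1.6 + 2.4) = 0.4.
Supply is the less elastic side, so buyers bear the smaller share.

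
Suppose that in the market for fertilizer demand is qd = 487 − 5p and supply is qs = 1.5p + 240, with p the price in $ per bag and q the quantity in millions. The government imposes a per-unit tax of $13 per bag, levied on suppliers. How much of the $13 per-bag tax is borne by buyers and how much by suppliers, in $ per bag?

Buyers bear $3 per bag; suppliers bear $10 per bag.

Without the tax, 487 − 5p = 1.5p + 240 gives 6.5p = 247, so p* = $38 and q* = 297.
With the tax collected from suppliers, supply shifts: qs = 1.5(p − 13) + 240.
New equilibrium: buyers pay $41, suppliers receive $28, q = 282. (Wedge: pb − ps = 13.)
Burden on buyers: $3; on suppliers: $10. (They sum to $13.)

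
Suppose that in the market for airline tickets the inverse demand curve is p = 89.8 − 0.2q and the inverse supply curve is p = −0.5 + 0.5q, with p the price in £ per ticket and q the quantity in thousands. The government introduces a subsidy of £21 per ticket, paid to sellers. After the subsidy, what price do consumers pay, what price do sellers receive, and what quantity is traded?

Consumers pay £58; sellers receive £79; quantity = 159.

Inverting to q(p) form: qd = 449 − 5p; qs = 2p + 1.
Without the subsidy, 449 − 5p = 2p + 1 gives 7p = 448, so p* = £64 and q* = 129.
With a per-unit subsidy paid to sellers, each receives p + 21 per unit sold, so supply becomes qs = 2(p + 21) + 1.
Solving gives q = 159 with consumers paying £58 and sellers receiving £79 (the £21 wedge).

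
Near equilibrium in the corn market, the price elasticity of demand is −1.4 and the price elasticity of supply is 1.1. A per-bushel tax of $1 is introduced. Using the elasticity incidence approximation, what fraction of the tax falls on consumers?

Incidence ratio: consumers' share ≈ εs / (εs + |εd|) = 1.1 / (1.1 + 1.4) = 0.44.
Supply is the less elastic side, so consumers bear the smaller share.

Consumers' share ≈ 0.44.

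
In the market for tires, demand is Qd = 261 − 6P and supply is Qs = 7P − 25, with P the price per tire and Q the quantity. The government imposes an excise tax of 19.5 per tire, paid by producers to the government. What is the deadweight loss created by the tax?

Deadweight loss = 614.25.

Without the tax, 261 − 6P = 7P − 25 gives 13P = 286, so P* = 22 and Q* = 129.
With the tax collected from producers, supply shifts: Qs = 7(P − 19.5) − 25.
Solving gives Q = 66 with consumers paying 32.5 and producers receiving 13 (the 19.5 wedge).
Quantity falls by |ΔQ| = |129 − 66| = 63.
DWL = ½ · t · |ΔQ| = ½ · 19.5 · 63 = 614.25.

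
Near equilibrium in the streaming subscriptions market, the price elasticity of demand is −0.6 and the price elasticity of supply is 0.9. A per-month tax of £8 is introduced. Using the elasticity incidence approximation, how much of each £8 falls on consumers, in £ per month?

Consumers bear ≈ £4.8 per month.

Incidence ratio: consumers' share ≈ εs / (εs + |εd|) = 0.9 / (0.9 + 0.6) = 0.6.
So consumers bear ≈ 0.6 × £8 = £4.8; producers bear £3.2.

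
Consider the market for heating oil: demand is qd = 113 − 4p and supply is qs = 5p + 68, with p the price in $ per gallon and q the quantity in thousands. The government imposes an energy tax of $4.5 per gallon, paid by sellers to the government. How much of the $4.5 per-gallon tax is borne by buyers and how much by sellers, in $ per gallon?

Buyers bear $2.5 per gallon; sellers bear $2 per gallon.

Before the tax: set 113 − 4p = 5p + 68 → p* = $5, q* = 93.
With the tax collected from sellers, supply shifts: qs = 5(p − 4.5) + 68.
Solving gives q = 83 with buyers paying $7.5 and sellers receiving $3 (the $4.5 wedge).
Burden on buyers: $2.5; on sellers: $2. (They sum to $4.5.)
The less price-elastic side of the market bears the larger share of a per-unit tax.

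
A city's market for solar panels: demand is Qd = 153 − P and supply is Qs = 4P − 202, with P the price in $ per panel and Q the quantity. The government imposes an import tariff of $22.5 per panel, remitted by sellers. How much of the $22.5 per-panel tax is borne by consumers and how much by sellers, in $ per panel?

Consumers bear $18 per panel; sellers bear $4.5 per panel.

Without the tax, 153 − P = 4P − 202 gives 5P = 355, so P* = $71 and Q* = 82.
With the tax collected from sellers, supply shifts: Qs = 4(P − 22.5) − 202.
New equilibrium: consumers pay $89, sellers receive $66.5, Q = 64. (Wedge: Pb − Ps = 22.5.)
Burden on consumers: $18; on sellers: $4.5. (They sum to $22.5.)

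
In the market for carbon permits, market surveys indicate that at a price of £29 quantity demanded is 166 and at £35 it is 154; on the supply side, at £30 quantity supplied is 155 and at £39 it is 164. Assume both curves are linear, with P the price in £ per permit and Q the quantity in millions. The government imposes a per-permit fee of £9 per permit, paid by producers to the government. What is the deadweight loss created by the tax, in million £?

Demand slope: (154 − 166)/(35 − 29) = -2, so Qd = 224 − 2P.
Supply slope: (164 − 155)/(39 − 30) = 1, so Qs = P + 125.
Without the tax, 224 − 2P = P + 125 gives 3P = 99, so P* = £33 and Q* = 158.
With the tax collected from producers, supply shifts: Qs = (P − 9) + 125.
Solving gives Q = 152 with buyers paying £36 and producers receiving £27 (the £9 wedge).
Quantity falls by |ΔQ| = |158 − 152| = 6.
DWL = ½ · t · |ΔQ| = ½ · 9 · 6 = £27.

Deadweight loss = £27 million.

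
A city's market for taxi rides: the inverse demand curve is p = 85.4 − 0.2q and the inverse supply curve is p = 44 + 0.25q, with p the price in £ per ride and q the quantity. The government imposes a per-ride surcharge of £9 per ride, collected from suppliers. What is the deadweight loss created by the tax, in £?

Inverting to q(p) form: qd = 427 − 5p; qs = 4p − 176.
Without the tax, 427 − 5p = 4p − 176 gives 9p = 603, so p* = £67 and q* = 92.
With the tax collected from suppliers, supply shifts: qs = 4(p − 9) − 176.
New equilibrium: consumers pay £71, suppliers receive £62, q = 72. (Wedge: pb − ps = 9.)
Quantity falls by |ΔQ| = |92 − 72| = 20.
DWL = ½ · t · |ΔQ| = ½ · 9 · 20 = £90.

Deadweight loss = £90.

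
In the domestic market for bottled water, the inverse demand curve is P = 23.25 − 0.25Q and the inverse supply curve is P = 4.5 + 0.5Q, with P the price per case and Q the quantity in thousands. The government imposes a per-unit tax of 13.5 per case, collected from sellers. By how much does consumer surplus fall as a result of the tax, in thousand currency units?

Rewrite in direct form: Qd = 93 − 4P and Qs = 2P − 9.
Before the tax: set 93 − 4P = 2P − 9 → P* = 17, Q* = 25.
With the tax collected from sellers, supply shifts: Qs = 2(P − 13.5) − 9.
Solving gives Q = 7 with consumers paying 21.5 and sellers receiving 8 (the 13.5 wedge).
ΔCS is the trapezoid between Q = 7 and Q = 25 of height 4.5: ½ · (25 + 7) · 4.5 = 72.

Consumer surplus falls by 72 thousand.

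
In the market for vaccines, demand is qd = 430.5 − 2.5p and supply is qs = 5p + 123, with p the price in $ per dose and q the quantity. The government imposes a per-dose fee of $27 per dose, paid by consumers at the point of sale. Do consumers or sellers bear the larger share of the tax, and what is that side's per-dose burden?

Consumers bear the larger share: $18 per dose.

Without the tax, 430.5 − 2.5p = 5p + 123 gives 7.5p = 307.5, so p* = $41 and q* = 328.
With the tax collected from consumers, demand (in seller-price terms) shifts: qd = 430.5 − 2.5(p + 27).
Solving gives q = 283 with consumers paying $59 and sellers receiving $32 (the $27 wedge).
Per-dose burden: consumers $18, sellers $9.
Consumers take the larger share because demand is less price-elastic here (demand slope 2.5 vs supply slope 5).
The less price-elastic side of the market bears the larger share of a per-unit tax.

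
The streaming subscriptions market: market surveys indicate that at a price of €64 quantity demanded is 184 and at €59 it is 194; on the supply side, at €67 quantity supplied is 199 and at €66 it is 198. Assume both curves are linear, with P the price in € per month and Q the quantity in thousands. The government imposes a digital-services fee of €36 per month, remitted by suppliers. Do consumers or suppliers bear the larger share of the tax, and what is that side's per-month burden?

Demand slope: (194 − 184)/(59 − 64) = -2, so Qd = 312 − 2P.
Supply slope: (198 − 199)/(66 − 67) = 1, so Qs = P + 132.
Without the tax, 312 − 2P = P + 132 gives 3P = 180, so P* = €60 and Q* = 192.
With the tax collected from suppliers, supply shifts: Qs = (P − 36) + 132.
Solving gives Q = 168 with consumers paying €72 and suppliers receiving €36 (the €36 wedge).
Per-month burden: consumers €12, suppliers €24.
Suppliers take the larger share because supply is less price-elastic here (demand slope 2 vs supply slope 1).

Suppliers bear the larger share: €24 per month.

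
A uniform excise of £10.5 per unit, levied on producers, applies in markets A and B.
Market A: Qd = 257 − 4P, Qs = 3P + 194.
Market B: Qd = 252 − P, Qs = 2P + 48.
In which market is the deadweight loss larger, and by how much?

Market A, by £57.75.

Market A: pre-tax P* = £9, Q* = 221; post-tax Q = 203; deadweight loss = £94.5.
Market B: pre-tax P* = £68, Q* = 184; post-tax Q = 177; deadweight loss = £36.75.
Difference: £94.5 vs £36.75 → market A is larger by £57.75.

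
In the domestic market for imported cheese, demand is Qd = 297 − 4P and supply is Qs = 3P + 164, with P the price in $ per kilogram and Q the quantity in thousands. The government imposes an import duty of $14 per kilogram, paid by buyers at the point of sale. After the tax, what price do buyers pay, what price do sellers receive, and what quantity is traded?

Before the tax: set 297 − 4P = 3P + 164 → P* = $19, Q* = 221.
With the tax collected from buyers, demand (in seller-price terms) shifts: Qd = 297 − 4(P + 14).
New equilibrium: buyers pay $25, sellers receive $11, Q = 197. (Wedge: Pb − Ps = 14.)

Buyers pay $25; sellers receive $11; quantity = 197.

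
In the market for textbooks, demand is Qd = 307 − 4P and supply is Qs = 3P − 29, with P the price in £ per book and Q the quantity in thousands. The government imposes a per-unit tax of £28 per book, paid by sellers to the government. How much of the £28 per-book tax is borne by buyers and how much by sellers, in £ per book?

Buyers bear £12 per book; sellers bear £16 per book.

Before the tax: set 307 − 4P = 3P − 29 → P* = £48, Q* = 115.
With the tax collected from sellers, supply shifts: Qs = 3(P − 28) − 29.
New equilibrium: buyers pay £60, sellers receive £32, Q = 67. (Wedge: Pb − Ps = 28.)
Burden on buyers: £12; on sellers: £16. (They sum to £28.)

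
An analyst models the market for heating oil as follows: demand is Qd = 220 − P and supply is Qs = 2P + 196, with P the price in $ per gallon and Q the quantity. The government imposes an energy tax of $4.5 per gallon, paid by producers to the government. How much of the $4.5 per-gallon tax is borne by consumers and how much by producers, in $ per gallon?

Without the tax, 220 − P = 2P + 196 gives 3P = 24, so P* = $8 and Q* = 212.
With the tax collected from producers, supply shifts: Qs = 2(P − 4.5) + 196.
New equilibrium: consumers pay $11, producers receive $6.5, Q = 209. (Wedge: Pb − Ps = 4.5.)
Burden on consumers: $3; on producers: $1.5. (They sum to $4.5.)

Consumers bear $3 per gallon; producers bear $1.5 per gallon.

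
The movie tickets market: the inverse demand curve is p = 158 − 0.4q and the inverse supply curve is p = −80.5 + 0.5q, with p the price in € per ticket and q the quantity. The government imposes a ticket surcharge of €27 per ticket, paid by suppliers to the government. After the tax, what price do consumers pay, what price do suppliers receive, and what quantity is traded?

Inverting to q(p) form: qd = 395 − 2.5p; qs = 2p + 161.
Without the tax, 395 − 2.5p = 2p + 161 gives 4.5p = 234, so p* = €52 and q* = 265.
With the tax collected from suppliers, supply shifts: qs = 2(p − 27) + 161.
Solving gives q = 235 with consumers paying €64 and suppliers receiving €37 (the €27 wedge).

Consumers pay €64; suppliers receive €37; quantity = 235.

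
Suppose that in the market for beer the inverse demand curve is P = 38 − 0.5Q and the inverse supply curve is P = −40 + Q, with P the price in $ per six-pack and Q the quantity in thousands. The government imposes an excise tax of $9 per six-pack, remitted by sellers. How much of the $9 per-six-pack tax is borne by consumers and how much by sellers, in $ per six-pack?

Consumers bear $3 per six-pack; sellers bear $6 per six-pack.

Inverting to Q(P) form: Qd = 76 − 2P; Qs = P + 40.
Before the tax: set 76 − 2P = P + 40 → P* = $12, Q* = 52.
With the tax collected from sellers, supply shifts: Qs = (P − 9) + 40.
New equilibrium: consumers pay $15, sellers receive $6, Q = 46. (Wedge: Pb − Ps = 9.)
Burden on consumers: $3; on sellers: $6. (They sum to $9.)
The less price-elastic side of the market bears the larger share of a per-unit tax.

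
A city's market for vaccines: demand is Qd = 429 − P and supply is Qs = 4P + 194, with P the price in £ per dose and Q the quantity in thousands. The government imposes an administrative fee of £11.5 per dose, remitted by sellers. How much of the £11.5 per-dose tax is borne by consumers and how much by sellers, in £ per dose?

Consumers bear £9.2 per dose; sellers bear £2.3 per dose.

Without the tax, 429 − P = 4P + 194 gives 5P = 235, so P* = £47 and Q* = 382.
With the tax collected from sellers, supply shifts: Qs = 4(P − 11.5) + 194.
New equilibrium: consumers pay £56.2, sellers receive £44.7, Q = 372.8. (Wedge: Pb − Ps = 11.5.)
Burden on consumers: £9.2; on sellers: £2.3. (They sum to £11.5.)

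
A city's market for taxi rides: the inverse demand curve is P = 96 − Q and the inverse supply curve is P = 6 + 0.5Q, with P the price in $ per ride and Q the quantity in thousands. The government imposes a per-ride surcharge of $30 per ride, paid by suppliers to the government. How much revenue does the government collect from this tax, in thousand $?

Inverting to Q(P) form: Qd = 96 − P; Qs = 2P − 12.
Without the tax, 96 − P = 2P − 12 gives 3P = 108, so P* = $36 and Q* = 60.
With the tax collected from suppliers, supply shifts: Qs = 2(P − 30) − 12.
Solving gives Q = 40 with buyers paying $56 and suppliers receiving $26 (the $30 wedge).
Revenue = t · Q = 30 · 40 = $1200.

Tax revenue = $1200 thousand.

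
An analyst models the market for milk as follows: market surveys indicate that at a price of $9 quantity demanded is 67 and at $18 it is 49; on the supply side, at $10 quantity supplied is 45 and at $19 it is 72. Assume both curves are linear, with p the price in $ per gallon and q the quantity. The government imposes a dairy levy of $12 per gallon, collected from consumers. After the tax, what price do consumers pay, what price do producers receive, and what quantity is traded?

Demand slope: (49 − 67)/(18 − 9) = -2, so qd = 85 − 2p.
Supply slope: (72 − 45)/(19 − 10) = 3, so qs = 3p + 15.
Before the tax: set 85 − 2p = 3p + 15 → p* = $14, q* = 57.
With the tax collected from consumers, demand (in seller-price terms) shifts: qd = 85 − 2(p + 12).
New equilibrium: consumers pay $21.2, producers receive $9.2, q = 42.6. (Wedge: pb − ps = 12.)
The less price-elastic side of the market bears the larger share of a per-unit tax.

Consumers pay $21.2; producers receive $9.2; quantity = 42.6.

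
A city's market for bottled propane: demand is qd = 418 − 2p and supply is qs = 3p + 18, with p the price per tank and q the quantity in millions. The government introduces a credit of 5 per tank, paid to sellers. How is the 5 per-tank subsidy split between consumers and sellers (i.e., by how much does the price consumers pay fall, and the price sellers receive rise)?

Consumers gain 3 per tank; sellers gain 2 per tank.

Before the subsidy: set 418 − 2p = 3p + 18 → p* = 80, q* = 258.
With a per-unit subsidy paid to sellers, each receives p + 5 per unit sold, so supply becomes qs = 3(p + 5) + 18.
New equilibrium: consumers pay 77, sellers receive 82, q = 264. (Wedge: pb − ps = −5.)
Gain to consumers: 3; to sellers: 2. (They sum to 5.)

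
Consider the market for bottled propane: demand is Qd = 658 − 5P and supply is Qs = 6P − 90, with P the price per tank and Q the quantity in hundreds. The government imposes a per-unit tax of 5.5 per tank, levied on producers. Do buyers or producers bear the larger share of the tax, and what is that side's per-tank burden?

Without the tax, 658 − 5P = 6P − 90 gives 11P = 748, so P* = 68 and Q* = 318.
With the tax collected from producers, supply shifts: Qs = 6(P − 5.5) − 90.
Solving gives Q = 303 with buyers paying 71 and producers receiving 65.5 (the 5.5 wedge).
Per-tank burden: buyers 3, producers 2.5.
Buyers take the larger share because demand is less price-elastic here (demand slope 5 vs supply slope 6).
The less price-elastic side of the market bears the larger share of a per-unit tax.

Buyers bear the larger share: 3 per tank.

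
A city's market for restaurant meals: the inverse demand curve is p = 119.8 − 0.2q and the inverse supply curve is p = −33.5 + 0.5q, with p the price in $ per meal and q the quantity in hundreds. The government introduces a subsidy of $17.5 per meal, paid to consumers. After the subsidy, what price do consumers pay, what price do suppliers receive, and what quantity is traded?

Inverting to q(p) form: qd = 599 − 5p; qs = 2p + 67.
Without the subsidy, 599 − 5p = 2p + 67 gives 7p = 532, so p* = $76 and q* = 219.
With a per-unit subsidy paid to consumers, each effectively pays p − 17.5, so demand becomes qd = 599 − 5(p − 17.5).
New equilibrium: consumers pay $71, suppliers receive $88.5, q = 244. (Wedge: pb − ps = −17.5.)

Consumers pay $71; suppliers receive $88.5; quantity = 244.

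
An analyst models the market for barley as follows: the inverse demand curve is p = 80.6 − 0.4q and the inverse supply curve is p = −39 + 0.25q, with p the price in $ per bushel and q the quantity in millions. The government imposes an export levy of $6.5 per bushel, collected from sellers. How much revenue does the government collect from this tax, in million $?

Rewrite in direct form: qd = 201.5 − 2.5p and qs = 4p + 156.
Before the tax: set 201.5 − 2.5p = 4p + 156 → p* = $7, q* = 184.
With the tax collected from sellers, supply shifts: qs = 4(p − 6.5) + 156.
Solving gives q = 174 with consumers paying $11 and sellers receiving $4.5 (the $6.5 wedge).
Revenue = t · Q = 6.5 · 174 = $1131.

Tax revenue = $1131 million.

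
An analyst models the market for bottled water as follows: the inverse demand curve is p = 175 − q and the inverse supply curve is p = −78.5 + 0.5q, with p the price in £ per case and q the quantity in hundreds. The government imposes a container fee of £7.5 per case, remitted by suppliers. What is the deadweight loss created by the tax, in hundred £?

Deadweight loss = £18.75 hundred.

Rewrite in direct form: qd = 175 − p and qs = 2p + 157.
Without the tax, 175 − p = 2p + 157 gives 3p = 18, so p* = £6 and q* = 169.
With the tax collected from suppliers, supply shifts: qs = 2(p − 7.5) + 157.
New equilibrium: buyers pay £11, suppliers receive £3.5, q = 164. (Wedge: pb − ps = 7.5.)
Quantity falls by |ΔQ| = |169 − 164| = 5.
DWL = ½ · t · |ΔQ| = ½ · 7.5 · 5 = £18.75.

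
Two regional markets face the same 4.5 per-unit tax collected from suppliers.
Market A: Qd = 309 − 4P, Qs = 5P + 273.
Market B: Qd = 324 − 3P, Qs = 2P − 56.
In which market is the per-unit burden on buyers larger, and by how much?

Market A, by 0.7.

Market A: pre-tax P* = 4, Q* = 293; post-tax Q = 283; per-unit burden on buyers = 2.5.
Market B: pre-tax P* = 76, Q* = 96; post-tax Q = 90.6; per-unit burden on buyers = 1.8.
Difference: 2.5 vs 1.8 → market A is larger by 0.7.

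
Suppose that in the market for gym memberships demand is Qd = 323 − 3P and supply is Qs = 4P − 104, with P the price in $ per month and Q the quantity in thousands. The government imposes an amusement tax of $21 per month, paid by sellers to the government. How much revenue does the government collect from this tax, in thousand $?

Without the tax, 323 − 3P = 4P − 104 gives 7P = 427, so P* = $61 and Q* = 140.
With the tax collected from sellers, supply shifts: Qs = 4(P − 21) − 104.
New equilibrium: consumers pay $73, sellers receive $52, Q = 104. (Wedge: Pb − Ps = 21.)
Revenue = t · Q = 21 · 104 = $2184.

Tax revenue = $2184 thousand.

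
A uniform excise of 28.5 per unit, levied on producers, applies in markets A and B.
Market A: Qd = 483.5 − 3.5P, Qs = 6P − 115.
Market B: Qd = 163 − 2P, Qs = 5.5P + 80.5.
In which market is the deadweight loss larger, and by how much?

Market A: pre-tax P* = 63, Q* = 263; post-tax Q = 200; deadweight loss = 897.75.
Market B: pre-tax P* = 11, Q* = 141; post-tax Q = 99.2; deadweight loss = 595.65.
Difference: 897.75 vs 595.65 → market A is larger by 302.1.

Market A, by 302.1.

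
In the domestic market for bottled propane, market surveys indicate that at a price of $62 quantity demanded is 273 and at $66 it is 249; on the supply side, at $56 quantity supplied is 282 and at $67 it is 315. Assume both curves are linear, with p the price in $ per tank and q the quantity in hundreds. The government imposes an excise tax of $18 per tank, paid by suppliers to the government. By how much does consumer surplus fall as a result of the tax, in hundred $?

Consumer surplus falls by $1638 hundred.

Demand slope: (249 − 273)/(66 − 62) = -6, so qd = 645 − 6p.
Supply slope: (315 − 282)/(67 − 56) = 3, so qs = 3p + 114.
Before the tax: set 645 − 6p = 3p + 114 → p* = $59, q* = 291.
With the tax collected from suppliers, supply shifts: qs = 3(p − 18) + 114.
New equilibrium: consumers pay $65, suppliers receive $47, q = 255. (Wedge: pb − ps = 18.)
ΔCS is the trapezoid between Q = 255 and Q = 291 of height $6: ½ · (291 + 255) · 6 = $1638.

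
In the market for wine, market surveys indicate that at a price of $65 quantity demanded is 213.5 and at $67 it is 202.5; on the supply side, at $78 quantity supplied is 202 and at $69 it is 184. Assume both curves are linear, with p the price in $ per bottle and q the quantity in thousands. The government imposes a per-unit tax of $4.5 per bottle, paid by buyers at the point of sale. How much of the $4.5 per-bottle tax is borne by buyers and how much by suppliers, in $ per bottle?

Demand slope: (202.5 − 213.5)/(67 − 65) = -5.5, so qd = 571 − 5.5p.
Supply slope: (184 − 202)/(69 − 78) = 2, so qs = 2p + 46.
Without the tax, 571 − 5.5p = 2p + 46 gives 7.5p = 525, so p* = $70 and q* = 186.
With the tax collected from buyers, demand (in seller-price terms) shifts: qd = 571 − 5.5(p + 4.5).
New equilibrium: buyers pay $71.2, suppliers receive $66.7, q = 179.4. (Wedge: pb − ps = 4.5.)
Burden on buyers: $1.2; on suppliers: $3.3. (They sum to $4.5.)
The less price-elastic side of the market bears the larger share of a per-unit tax.

Buyers bear $1.2 per bottle; suppliers bear $3.3 per bottle.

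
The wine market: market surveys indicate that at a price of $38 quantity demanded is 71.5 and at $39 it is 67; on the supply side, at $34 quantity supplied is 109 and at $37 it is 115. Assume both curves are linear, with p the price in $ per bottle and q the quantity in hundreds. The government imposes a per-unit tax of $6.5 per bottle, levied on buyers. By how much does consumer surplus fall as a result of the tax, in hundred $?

Demand slope: (67 − 71.5)/(39 − 38) = -4.5, so qd = 242.5 − 4.5p.
Supply slope: (115 − 109)/(37 − 34) = 2, so qs = 2p + 41.
Before the tax: set 242.5 − 4.5p = 2p + 41 → p* = $31, q* = 103.
With the tax collected from buyers, demand (in seller-price terms) shifts: qd = 242.5 − 4.5(p + 6.5).
New equilibrium: buyers pay $33, suppliers receive $26.5, q = 94. (Wedge: pb − ps = 6.5.)
ΔCS is the trapezoid between Q = 94 and Q = 103 of height $2: ½ · (103 + 94) · 2 = $197.

Consumer surplus falls by $197 hundred.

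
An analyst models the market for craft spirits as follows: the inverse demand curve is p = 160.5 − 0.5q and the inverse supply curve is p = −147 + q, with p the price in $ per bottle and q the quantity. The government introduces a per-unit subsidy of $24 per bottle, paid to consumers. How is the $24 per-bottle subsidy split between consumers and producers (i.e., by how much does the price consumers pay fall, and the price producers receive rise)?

Consumers gain $8 per bottle; producers gain $16 per bottle.

Rewrite in direct form: qd = 321 − 2p and qs = p + 147.
Without the subsidy, 321 − 2p = p + 147 gives 3p = 174, so p* = $58 and q* = 205.
With a per-unit subsidy paid to consumers, each effectively pays p − 24, so demand becomes qd = 321 − 2(p − 24).
New equilibrium: consumers pay $50, producers receive $74, q = 221. (Wedge: pb − ps = −24.)
Gain to consumers: $8; to producers: $16. (They sum to $24.)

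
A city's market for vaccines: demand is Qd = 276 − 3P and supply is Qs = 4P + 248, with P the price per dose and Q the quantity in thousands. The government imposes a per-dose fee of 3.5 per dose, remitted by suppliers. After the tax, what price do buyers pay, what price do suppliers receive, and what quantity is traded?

Without the tax, 276 − 3P = 4P + 248 gives 7P = 28, so P* = 4 and Q* = 264.
With the tax collected from suppliers, supply shifts: Qs = 4(P − 3.5) + 248.
New equilibrium: buyers pay 6, suppliers receive 2.5, Q = 258. (Wedge: Pb − Ps = 3.5.)

Buyers pay 6; suppliers receive 2.5; quantity = 258.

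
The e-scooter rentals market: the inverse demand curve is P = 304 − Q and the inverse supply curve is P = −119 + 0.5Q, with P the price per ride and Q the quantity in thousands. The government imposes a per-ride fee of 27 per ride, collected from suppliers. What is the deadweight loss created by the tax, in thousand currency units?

Rewrite in direct form: Qd = 304 − P and Qs = 2P + 238.
Without the tax, 304 − P = 2P + 238 gives 3P = 66, so P* = 22 and Q* = 282.
With the tax collected from suppliers, supply shifts: Qs = 2(P − 27) + 238.
Solving gives Q = 264 with consumers paying 40 and suppliers receiving 13 (the 27 wedge).
Quantity falls by |ΔQ| = |282 − 264| = 18.
DWL = ½ · t · |ΔQ| = ½ · 27 · 18 = 243.

Deadweight loss = 243 thousand.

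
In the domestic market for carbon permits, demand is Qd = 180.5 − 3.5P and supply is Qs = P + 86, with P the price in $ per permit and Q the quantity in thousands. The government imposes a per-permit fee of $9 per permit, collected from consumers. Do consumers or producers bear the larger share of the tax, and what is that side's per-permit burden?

Before the tax: set 180.5 − 3.5P = P + 86 → P* = $21, Q* = 107.
With the tax collected from consumers, demand (in seller-price terms) shifts: Qd = 180.5 − 3.5(P + 9).
New equilibrium: consumers pay $23, producers receive $14, Q = 100. (Wedge: Pb − Ps = 9.)
Per-permit burden: consumers $2, producers $7.
Producers take the larger share because supply is less price-elastic here (demand slope 3.5 vs supply slope 1).
The less price-elastic side of the market bears the larger share of a per-unit tax.

Producers bear the larger share: $7 per permit.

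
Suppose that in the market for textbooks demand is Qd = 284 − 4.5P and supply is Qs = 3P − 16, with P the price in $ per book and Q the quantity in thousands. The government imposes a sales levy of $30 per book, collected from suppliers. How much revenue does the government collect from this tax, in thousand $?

Tax revenue = $1500 thousand.

Without the tax, 284 − 4.5P = 3P − 16 gives 7.5P = 300, so P* = $40 and Q* = 104.
With the tax collected from suppliers, supply shifts: Qs = 3(P − 30) − 16.
New equilibrium: buyers pay $52, suppliers receive $22, Q = 50. (Wedge: Pb − Ps = 30.)
Revenue = t · Q = 30 · 50 = $1500.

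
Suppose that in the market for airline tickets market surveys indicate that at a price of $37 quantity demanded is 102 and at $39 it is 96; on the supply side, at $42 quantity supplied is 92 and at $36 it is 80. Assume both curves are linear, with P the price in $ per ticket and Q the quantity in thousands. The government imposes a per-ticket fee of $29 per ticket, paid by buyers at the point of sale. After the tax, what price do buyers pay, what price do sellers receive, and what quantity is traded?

Demand slope: (96 − 102)/(39 − 37) = -3, so Qd = 213 − 3P.
Supply slope: (80 − 92)/(36 − 42) = 2, so Qs = 2P + 8.
Before the tax: set 213 − 3P = 2P + 8 → P* = $41, Q* = 90.
With the tax collected from buyers, demand (in seller-price terms) shifts: Qd = 213 − 3(P + 29).
New equilibrium: buyers pay $52.6, sellers receive $23.6, Q = 55.2. (Wedge: Pb − Ps = 29.)
The less price-elastic side of the market bears the larger share of a per-unit tax.

Buyers pay $52.6; sellers receive $23.6; quantity = 55.2.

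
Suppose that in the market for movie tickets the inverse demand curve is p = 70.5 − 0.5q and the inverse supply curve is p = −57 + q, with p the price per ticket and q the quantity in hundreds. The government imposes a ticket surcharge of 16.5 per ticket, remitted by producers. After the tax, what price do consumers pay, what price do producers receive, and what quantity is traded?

Consumers pay 33.5; producers receive 17; quantity = 74.

Inverting to q(p) form: qd = 141 − 2p; qs = p + 57.
Without the tax, 141 − 2p = p + 57 gives 3p = 84, so p* = 28 and q* = 85.
With the tax collected from producers, supply shifts: qs = (p − 16.5) + 57.
New equilibrium: consumers pay 33.5, producers receive 17, q = 74. (Wedge: pb − ps = 16.5.)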